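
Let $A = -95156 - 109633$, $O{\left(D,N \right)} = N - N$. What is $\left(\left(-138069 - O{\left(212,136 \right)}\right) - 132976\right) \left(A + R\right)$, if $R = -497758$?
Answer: $190421851615$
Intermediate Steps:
$O{\left(D,N \right)} = 0$
$A = -204789$ ($A = -95156 - 109633 = -204789$)
$\left(\left(-138069 - O{\left(212,136 \right)}\right) - 132976\right) \left(A + R\right) = \left(\left(-138069 - 0\right) - 132976\right) \left(-204789 - 497758\right) = \left(\left(-138069 + 0\right) - 132976\right) \left(-702547\right) = \left(-138069 - 132976\right) \left(-702547\right) = \left(-271045\right) \left(-702547\right) = 190421851615$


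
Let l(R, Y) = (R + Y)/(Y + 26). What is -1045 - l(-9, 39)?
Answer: -13591/13 ≈ -1045.5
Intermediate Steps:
l(R, Y) = (R + Y)/(26 + Y)
-1045 - l(-9, 39) = -1045 - (-9 + 39)/(26 + 39) = -1045 - 30/65 = -1045 - 1*6/13 = -1045 - 6/13 = -13591/13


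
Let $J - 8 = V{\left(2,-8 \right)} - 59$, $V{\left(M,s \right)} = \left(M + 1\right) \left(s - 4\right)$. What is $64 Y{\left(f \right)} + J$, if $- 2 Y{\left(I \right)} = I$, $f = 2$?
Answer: $-151$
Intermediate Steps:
$V{\left(M,s \right)} = \left(1 + M\right) \left(-4 + s\right)$
$Y{\left(I \right)} = - \frac{I}{2}$
$J = -87$ ($J = 8 - 95 = -87$)
$64 Y{\left(f \right)} + J = 64 \left(\left(- \frac{1}{2}\right) 2\right) - 87 = 64 \left(-1\right) - 87 = -64 - 87 = -151$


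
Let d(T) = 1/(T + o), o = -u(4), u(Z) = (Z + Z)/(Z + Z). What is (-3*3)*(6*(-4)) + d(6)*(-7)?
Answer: 1073/5 ≈ 214.60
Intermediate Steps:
u(Z) = 1 (u(Z) = (2*Z)/((2*Z)) = (2*Z)*(1/(2*Z)) = 1)
o = -1 (o = -1*1 = -1)
d(T) = 1/(-1 + T) (d(T) = 1/(T - 1) = 1/(-1 + T))
(-3*3)*(6*(-4)) + d(6)*(-7) = (-3*3)*(6*(-4)) - 7/(-1 + 6) = -9*(-24) - 7/5 = 216 + (⅕)*(-7) = 216 - 7/5 = 1073/5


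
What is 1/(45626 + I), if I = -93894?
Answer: -1/48268 ≈ -2.0718e-5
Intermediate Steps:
1/(45626 + I) = 1/(45626 - 93894) = 1/(-48268) = -1/48268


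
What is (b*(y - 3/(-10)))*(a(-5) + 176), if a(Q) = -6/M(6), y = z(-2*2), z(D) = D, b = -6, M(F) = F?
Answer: 3885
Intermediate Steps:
y = -4 (y = -2*2 = -4)
a(Q) = -1 (a(Q) = -6/6 = -6*1/6 = -1)
(b*(y - 3/(-10)))*(a(-5) + 176) = (-6*(-4 - 3/(-10)))*(-1 + 176) = -6*(-4 - 3*(-1/10))*175 = -6*(-4 + 3/10)*175 = -6*(-37/10)*175 = (111/5)*175 = 3885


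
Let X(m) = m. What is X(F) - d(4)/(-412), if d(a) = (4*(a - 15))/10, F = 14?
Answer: 14409/1030 ≈ 13.989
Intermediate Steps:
d(a) = -6 + 2*a/5 (d(a) = (4*(-15 + a))*(1/10) = (-60 + 4*a)*(1/10) = -6 + 2*a/5)
X(F) - d(4)/(-412) = 14 - (-6 + (2/5)*4)/(-412) = 14 - (-6 + 8/5)*(-1)/412 = 14 - (-22)*(-1)/(5*412) = 14 - 1*11/1030 = 14 - 11/1030 = 14409/1030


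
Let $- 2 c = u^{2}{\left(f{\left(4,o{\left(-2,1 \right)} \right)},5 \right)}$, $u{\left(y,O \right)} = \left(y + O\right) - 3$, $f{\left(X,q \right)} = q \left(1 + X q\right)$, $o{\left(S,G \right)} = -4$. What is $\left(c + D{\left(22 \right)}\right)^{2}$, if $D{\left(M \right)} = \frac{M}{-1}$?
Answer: $3779136$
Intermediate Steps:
$D{\left(M \right)} = - M$ ($D{\left(M \right)} = M \left(-1\right) = - M$)
$u{\left(y,O \right)} = -3 + O + y$ ($u{\left(y,O \right)} = \left(O + y\right) - 3 = -3 + O + y$)
$c = -1922$ ($c = - \frac{\left(-3 + 5 - 4 \left(1 + 4 \left(-4\right)\right)\right)^{2}}{2} = - \frac{\left(-3 + 5 - 4 \left(1 - 16\right)\right)^{2}}{2} = - \frac{\left(-3 + 5 - -60\right)^{2}}{2} = - \frac{\left(-3 + 5 + 60\right)^{2}}{2} = - \frac{62^{2}}{2} = \left(- \frac{1}{2}\right) 3844 = -1922$)
$\left(c + D{\left(22 \right)}\right)^{2} = \left(-1922 - 22\right)^{2} = \left(-1944\right)^{2} = 3779136$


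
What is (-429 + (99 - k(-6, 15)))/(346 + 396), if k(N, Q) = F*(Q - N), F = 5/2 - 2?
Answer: -681/1484 ≈ -0.45889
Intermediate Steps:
F = ½ (F = 5*(½) - 2 = 5/2 - 2 = ½ ≈ 0.50000)
k(N, Q) = Q/2 - N/2 (k(N, Q) = (Q - N)/2 = Q/2 - N/2)
(-429 + (99 - k(-6, 15)))/(346 + 396) = (-429 + (99 - ((½)*15 - ½*(-6))))/(346 + 396) = (-429 + (99 - (15/2 + 3)))/742 = (-429 + (99 - 1*21/2))*(1/742) = (-429 + (99 - 21/2))*(1/742) = (-429 + 177/2)*(1/742) = -681/2*1/742 = -681/1484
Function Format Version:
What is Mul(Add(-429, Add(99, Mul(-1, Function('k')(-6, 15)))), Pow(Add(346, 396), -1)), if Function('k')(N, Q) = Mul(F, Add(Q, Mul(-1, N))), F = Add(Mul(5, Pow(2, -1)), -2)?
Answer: Rational(-681, 1484) ≈ -0.45889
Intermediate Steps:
F = Rational(1, 2) (F = Add(Mul(5, Rational(1, 2)), -2) = Add(Rational(5, 2), -2) = Rational(1, 2) ≈ 0.50000)
Function('k')(N, Q) = Add(Mul(Rational(1, 2), Q), Mul(Rational(-1, 2), N)) (Function('k')(N, Q) = Mul(Rational(1, 2), Add(Q, Mul(-1, N))) = Add(Mul(Rational(1, 2), Q), Mul(Rational(-1, 2), N)))
Mul(Add(-429, Add(99, Mul(-1, Function('k')(-6, 15)))), Pow(Add(346, 396), -1)) = Mul(Add(-429, Add(99, Mul(-1, Add(Mul(Rational(1, 2), 15), Mul(Rational(-1, 2), -6))))), Pow(Add(346, 396), -1)) = Mul(Add(-429, Add(99, Mul(-1, Add(Rational(15, 2), 3)))), Pow(742, -1)) = Mul(Add(-429, Add(99, Mul(-1, Rational(21, 2)))), Rational(1, 742)) = Mul(Add(-429, Add(99, Rational(-21, 2))), Rational(1, 742)) = Mul(Add(-429, Rational(177, 2)), Rational(1, 742)) = Mul(Rational(-681, 2), Rational(1, 742)) = Rational(-681, 1484)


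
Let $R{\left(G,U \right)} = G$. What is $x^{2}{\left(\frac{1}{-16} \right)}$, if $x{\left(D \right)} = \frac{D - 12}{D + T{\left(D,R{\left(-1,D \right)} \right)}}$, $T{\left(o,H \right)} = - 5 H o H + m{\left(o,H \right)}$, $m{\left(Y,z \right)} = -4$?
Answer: $\frac{37249}{3600} \approx 10.347$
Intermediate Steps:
$T{\left(o,H \right)} = -4 - 5 o H^{2}$ ($T{\left(o,H \right)} = - 5 H o H - 4 = - 5 o H^{2} - 4 = -4 - 5 o H^{2}$)
$x{\left(D \right)} = \frac{-12 + D}{-4 - 4 D}$ ($x{\left(D \right)} = \frac{D - 12}{D - \left(4 + 5 D \left(-1\right)^{2}\right)} = \frac{-12 + D}{D - \left(4 + 5 D 1\right)} = \frac{-12 + D}{D - \left(4 + 5 D\right)} = \frac{-12 + D}{-4 - 4 D}$)
$x^{2}{\left(\frac{1}{-16} \right)} = \left(\frac{12 - \frac{1}{-16}}{4 \left(1 + \frac{1}{-16}\right)}\right)^{2} = \left(\frac{12 - - \frac{1}{16}}{4 \left(1 - \frac{1}{16}\right)}\right)^{2} = \left(\frac{12 + \frac{1}{16}}{4 \cdot \frac{15}{16}}\right)^{2} = \left(\frac{1}{4} \cdot \frac{16}{15} \cdot \frac{193}{16}\right)^{2} = \left(\frac{193}{60}\right)^{2} = \frac{37249}{3600}$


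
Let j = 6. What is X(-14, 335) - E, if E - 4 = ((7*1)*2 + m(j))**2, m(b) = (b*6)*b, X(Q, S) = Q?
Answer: -52918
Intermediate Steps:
m(b) = 6*b**2 (m(b) = (6*b)*b = 6*b**2)
E = 52904 (E = 4 + ((7*1)*2 + 6*6**2)**2 = 4 + (7*2 + 6*36)**2 = 4 + (14 + 216)**2 = 4 + 230**2 = 4 + 52900 = 52904)
X(-14, 335) - E = -14 - 1*52904 = -14 - 52904 = -52918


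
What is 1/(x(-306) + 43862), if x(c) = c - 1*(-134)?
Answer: 1/43690 ≈ 2.2889e-5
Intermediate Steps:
x(c) = 134 + c (x(c) = c + 134 = 134 + c)
1/(x(-306) + 43862) = 1/((134 - 306) + 43862) = 1/(-172 + 43862) = 1/43690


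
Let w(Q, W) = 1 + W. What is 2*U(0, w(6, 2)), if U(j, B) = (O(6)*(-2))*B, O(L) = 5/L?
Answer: -10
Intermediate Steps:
U(j, B) = -5*B/3 (U(j, B) = ((5/6)*(-2))*B = -5*B/3)
2*U(0, w(6, 2)) = 2*(-5*(1 + 2)/3) = 2*(-5/3*3) = 2*(-5) = -10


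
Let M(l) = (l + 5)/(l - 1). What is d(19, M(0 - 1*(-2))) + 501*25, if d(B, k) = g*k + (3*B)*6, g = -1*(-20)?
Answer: 13007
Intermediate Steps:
M(l) = (5 + l)/(-1 + l)
g = 20
d(B, k) = 18*B + 20*k (d(B, k) = 20*k + (3*B)*6 = 20*k + 18*B = 18*B + 20*k)
d(19, M(0 - 1*(-2))) + 501*25 = (18*19 + 20*((5 + (0 - 1*(-2)))/(-1 + (0 - 1*(-2))))) + 501*25 = (342 + 20*((5 + (0 + 2))/(-1 + (0 + 2)))) + 12525 = (342 + 20*((5 + 2)/(-1 + 2))) + 12525 = (342 + 20*(7/1)) + 12525 = (342 + 20*(1*7)) + 12525 = (342 + 20*7) + 12525 = (342 + 140) + 12525 = 482 + 12525 = 13007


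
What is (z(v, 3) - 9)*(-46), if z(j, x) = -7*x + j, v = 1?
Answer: 1334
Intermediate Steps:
z(j, x) = j - 7*x
(z(v, 3) - 9)*(-46) = ((1 - 7*3) - 9)*(-46) = ((1 - 21) - 9)*(-46) = (-20 - 9)*(-46) = -29*(-46) = 1334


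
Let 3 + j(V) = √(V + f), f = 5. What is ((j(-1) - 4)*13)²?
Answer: 4225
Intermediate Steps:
j(V) = -3 + √(5 + V) (j(V) = -3 + √(V + 5) = -3 + √(5 + V))
((j(-1) - 4)*13)² = (((-3 + √(5 - 1)) - 4)*13)² = (((-3 + √4) - 4)*13)² = (((-3 + 2) - 4)*13)² = ((-1 - 4)*13)² = (-5*13)² = (-65)² = 4225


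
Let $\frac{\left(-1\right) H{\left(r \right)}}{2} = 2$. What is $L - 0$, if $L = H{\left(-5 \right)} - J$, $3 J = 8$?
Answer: $- \frac{20}{3} \approx -6.6667$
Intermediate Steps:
$J = \frac{8}{3}$ ($J = \frac{1}{3} \cdot 8 = \frac{8}{3} \approx 2.6667$)
$H{\left(r \right)} = -4$ ($H{\left(r \right)} = \left(-2\right) 2 = -4$)
$L = - \frac{20}{3}$ ($L = -4 - \frac{8}{3} = - \frac{20}{3} \approx -6.6667$)
$L - 0 = - \frac{20}{3} - 0 = - \frac{20}{3} + 0 = - \frac{20}{3}$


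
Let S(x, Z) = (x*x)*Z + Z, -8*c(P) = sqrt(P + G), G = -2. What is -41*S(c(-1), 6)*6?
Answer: -22509/16 ≈ -1406.8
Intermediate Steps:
c(P) = -sqrt(-2 + P)/8 (c(P) = -sqrt(P - 2)/8 = -sqrt(-2 + P)/8)
S(x, Z) = Z + Z*x**2 (S(x, Z) = x**2*Z + Z = Z*x**2 + Z = Z + Z*x**2)
-41*S(c(-1), 6)*6 = -246*(1 + (-sqrt(-2 - 1)/8)**2)*6 = -246*(1 + (-I*sqrt(3)/8)**2)*6 = -246*(1 - 3/64)*6 = -246*61/64*6 = -41*183/32*6 = -7503/32*6 = -22509/16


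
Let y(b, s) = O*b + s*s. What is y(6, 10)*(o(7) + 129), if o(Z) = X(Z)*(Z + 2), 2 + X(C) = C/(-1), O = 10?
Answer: 7680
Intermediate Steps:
X(C) = -2 - C (X(C) = -2 + C/(-1) = -2 + C*(-1) = -2 - C)
o(Z) = (-2 - Z)*(2 + Z) (o(Z) = (-2 - Z)*(Z + 2) = (-2 - Z)*(2 + Z))
y(b, s) = s² + 10*b (y(b, s) = 10*b + s*s = 10*b + s² = s² + 10*b)
y(6, 10)*(o(7) + 129) = (10² + 10*6)*(-(2 + 7)² + 129) = (100 + 60)*(-1*9² + 129) = 160*(-1*81 + 129) = 160*(-81 + 129) = 160*48 = 7680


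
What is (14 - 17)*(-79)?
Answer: 237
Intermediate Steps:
(14 - 17)*(-79) = -3*(-79) = 237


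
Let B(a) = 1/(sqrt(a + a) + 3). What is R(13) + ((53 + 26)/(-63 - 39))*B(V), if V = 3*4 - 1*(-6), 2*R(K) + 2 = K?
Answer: 2485/459 ≈ 5.4139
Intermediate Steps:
R(K) = -1 + K/2
V = 18 (V = 12 + 6 = 18)
B(a) = 1/(3 + sqrt(2)*sqrt(a)) (B(a) = 1/(sqrt(2*a) + 3) = 1/(sqrt(2)*sqrt(a) + 3) = 1/(3 + sqrt(2)*sqrt(a)))
R(13) + ((53 + 26)/(-63 - 39))*B(V) = (-1 + (1/2)*13) + ((53 + 26)/(-63 - 39))/(3 + sqrt(2)*sqrt(18)) = (-1 + 13/2) + (79/(-102))/(3 + sqrt(2)*(3*sqrt(2))) = 11/2 + (79*(-1/102))/(3 + 6) = 11/2 - 79/102/9 = 11/2 - 79/102*1/9 = 11/2 - 79/918 = 2485/459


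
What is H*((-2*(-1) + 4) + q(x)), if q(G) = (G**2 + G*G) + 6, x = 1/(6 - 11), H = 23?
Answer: 6946/25 ≈ 277.84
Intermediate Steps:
x = -1/5 (x = 1/(-5) = -1/5 ≈ -0.20000)
q(G) = 6 + 2*G**2 (q(G) = (G**2 + G**2) + 6 = 2*G**2 + 6 = 6 + 2*G**2)
H*((-2*(-1) + 4) + q(x)) = 23*((-2*(-1) + 4) + (6 + 2*(-1/5)**2)) = 23*((2 + 4) + (6 + 2*(1/25))) = 23*(6 + (6 + 2/25)) = 23*(6 + 152/25) = 23*(302/25) = 6946/25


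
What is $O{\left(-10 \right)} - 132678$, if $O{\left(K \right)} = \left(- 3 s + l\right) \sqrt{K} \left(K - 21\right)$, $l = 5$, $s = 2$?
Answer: $-132678 + 31 i \sqrt{10} \approx -1.3268 \cdot 10^{5} + 98.031 i$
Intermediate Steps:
$O{\left(K \right)} = - \sqrt{K} \left(-21 + K\right)$ ($O{\left(K \right)} = \left(\left(-3\right) 2 + 5\right) \sqrt{K} \left(K - 21\right) = \left(-6 + 5\right) \sqrt{K} \left(-21 + K\right) = - \sqrt{K} \left(-21 + K\right)$)
$O{\left(-10 \right)} - 132678 = \sqrt{-10} \left(21 - -10\right) - 132678 = i \sqrt{10} \left(21 + 10\right) - 132678 = i \sqrt{10} \cdot 31 - 132678 = 31 i \sqrt{10} - 132678 = -132678 + 31 i \sqrt{10}$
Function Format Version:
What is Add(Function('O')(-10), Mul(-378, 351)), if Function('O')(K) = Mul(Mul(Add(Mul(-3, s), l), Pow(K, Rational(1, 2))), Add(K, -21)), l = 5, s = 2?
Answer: Add(-132678, Mul(31, I, Pow(10, Rational(1, 2)))) ≈ Add(-1.3268e+5, Mul(98.031, I))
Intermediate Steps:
Function('O')(K) = Mul(-1, Pow(K, Rational(1, 2)), Add(-21, K)) (Function('O')(K) = Mul(Mul(Add(Mul(-3, 2), 5), Pow(K, Rational(1, 2))), Add(K, -21)) = Mul(Mul(Add(-6, 5), Pow(K, Rational(1, 2))), Add(-21, K)) = Mul(Mul(-1, Pow(K, Rational(1, 2))), Add(-21, K)) = Mul(-1, Pow(K, Rational(1, 2)), Add(-21, K)))
Add(Function('O')(-10), Mul(-378, 351)) = Add(Mul(Pow(-10, Rational(1, 2)), Add(21, Mul(-1, -10))), Mul(-378, 351)) = Add(Mul(Mul(I, Pow(10, Rational(1, 2))), Add(21, 10)), -132678) = Add(Mul(Mul(I, Pow(10, Rational(1, 2))), 31), -132678) = Add(Mul(31, I, Pow(10, Rational(1, 2))), -132678) = Add(-132678, Mul(31, I, Pow(10, Rational(1, 2))))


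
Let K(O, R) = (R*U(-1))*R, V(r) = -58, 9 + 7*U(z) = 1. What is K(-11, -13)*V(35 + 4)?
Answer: 78416/7 ≈ 11202.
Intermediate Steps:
U(z) = -8/7 (U(z) = -9/7 + (1/7)*1 = -9/7 + 1/7 = -8/7)
K(O, R) = -8*R**2/7 (K(O, R) = (R*(-8/7))*R = (-8*R/7)*R = -8*R**2/7)
K(-11, -13)*V(35 + 4) = -8/7*(-13)**2*(-58) = -8/7*169*(-58) = -1352/7*(-58) = 78416/7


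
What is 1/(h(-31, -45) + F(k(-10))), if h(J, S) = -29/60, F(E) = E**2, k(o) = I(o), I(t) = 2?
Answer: 60/211 ≈ 0.28436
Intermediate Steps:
k(o) = 2
h(J, S) = -29/60 (h(J, S) = -29*1/60 = -29/60)
1/(h(-31, -45) + F(k(-10))) = 1/(-29/60 + 2**2) = 1/(-29/60 + 4) = 1/(211/60) = 60/211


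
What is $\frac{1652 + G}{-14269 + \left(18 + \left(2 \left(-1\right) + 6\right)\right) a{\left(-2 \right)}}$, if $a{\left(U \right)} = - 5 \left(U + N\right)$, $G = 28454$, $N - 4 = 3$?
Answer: $- \frac{30106}{14819} \approx -2.0316$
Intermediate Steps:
$N = 7$ ($N = 4 + 3 = 7$)
$a{\left(U \right)} = -35 - 5 U$ ($a{\left(U \right)} = - 5 \left(U + 7\right) = - 5 \left(7 + U\right) = -35 - 5 U$)
$\frac{1652 + G}{-14269 + \left(18 + \left(2 \left(-1\right) + 6\right)\right) a{\left(-2 \right)}} = \frac{1652 + 28454}{-14269 + \left(18 + \left(2 \left(-1\right) + 6\right)\right) \left(-35 - -10\right)} = \frac{30106}{-14269 + \left(18 + \left(-2 + 6\right)\right) \left(-35 + 10\right)} = \frac{30106}{-14269 + \left(18 + 4\right) \left(-25\right)} = \frac{30106}{-14269 + 22 \left(-25\right)} = \frac{30106}{-14269 - 550} = \frac{30106}{-14819} = 30106 \left(- \frac{1}{14819}\right) = - \frac{30106}{14819}$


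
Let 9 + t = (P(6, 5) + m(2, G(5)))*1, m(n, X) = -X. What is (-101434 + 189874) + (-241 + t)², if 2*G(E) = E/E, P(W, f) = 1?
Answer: 602761/4 ≈ 1.5069e+5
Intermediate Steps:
G(E) = ½ (G(E) = (E/E)/2 = (½)*1 = ½)
t = -17/2 (t = -9 + (1 - 1*½)*1 = -9 + (1 - ½)*1 = -9 + (½)*1 = -9 + ½ = -17/2 ≈ -8.5000)
(-101434 + 189874) + (-241 + t)² = (-101434 + 189874) + (-241 - 17/2)² = 88440 + (-499/2)² = 88440 + 249001/4 = 602761/4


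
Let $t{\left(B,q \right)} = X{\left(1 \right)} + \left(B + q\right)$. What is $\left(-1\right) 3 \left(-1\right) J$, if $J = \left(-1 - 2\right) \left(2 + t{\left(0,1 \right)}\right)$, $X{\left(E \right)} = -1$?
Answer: $-18$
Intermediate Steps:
$t{\left(B,q \right)} = -1 + B + q$ ($t{\left(B,q \right)} = -1 + \left(B + q\right) = -1 + B + q$)
$J = -6$ ($J = \left(-1 - 2\right) \left(2 + \left(-1 + 0 + 1\right)\right) = - 3 \left(2 + 0\right) = \left(-3\right) 2 = -6$)
$\left(-1\right) 3 \left(-1\right) J = \left(-1\right) 3 \left(-1\right) \left(-6\right) = \left(-3\right) \left(-1\right) \left(-6\right) = 3 \left(-6\right) = -18$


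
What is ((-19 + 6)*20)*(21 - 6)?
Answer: -3900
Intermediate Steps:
((-19 + 6)*20)*(21 - 6) = -13*20*15 = -260*15 = -3900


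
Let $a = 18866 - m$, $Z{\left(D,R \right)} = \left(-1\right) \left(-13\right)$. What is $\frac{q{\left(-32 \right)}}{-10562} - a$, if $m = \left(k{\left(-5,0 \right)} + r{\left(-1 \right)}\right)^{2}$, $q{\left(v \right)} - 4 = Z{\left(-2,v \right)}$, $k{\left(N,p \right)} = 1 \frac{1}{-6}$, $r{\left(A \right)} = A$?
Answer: $- \frac{3586469993}{190116} \approx -18865.0$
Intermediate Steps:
$Z{\left(D,R \right)} = 13$
$k{\left(N,p \right)} = - \frac{1}{6}$ ($k{\left(N,p \right)} = 1 \left(- \frac{1}{6}\right) = - \frac{1}{6}$)
$q{\left(v \right)} = 17$ ($q{\left(v \right)} = 4 + 13 = 17$)
$m = \frac{49}{36}$ ($m = \left(- \frac{1}{6} - 1\right)^{2} = \left(- \frac{7}{6}\right)^{2} = \frac{49}{36} \approx 1.3611$)
$a = \frac{679127}{36}$ ($a = 18866 - \frac{49}{36} = \frac{679127}{36} \approx 18865.0$)
$\frac{q{\left(-32 \right)}}{-10562} - a = \frac{17}{-10562} - \frac{679127}{36} = 17 \left(- \frac{1}{10562}\right) - \frac{679127}{36} = - \frac{17}{10562} - \frac{679127}{36} = - \frac{3586469993}{190116}$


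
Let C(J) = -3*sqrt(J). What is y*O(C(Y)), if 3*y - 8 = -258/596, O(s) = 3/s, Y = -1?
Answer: 2255*I/894 ≈ 2.5224*I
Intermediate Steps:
y = 2255/894 (y = 8/3 + (-258/596)/3 = 8/3 + (-258*1/596)/3 = 8/3 + (1/3)*(-129/298) = 8/3 - 43/298 = 2255/894 ≈ 2.5224)
y*O(C(Y)) = 2255*(3/((-3*I)))/894 = 2255*(3*(I/3))/894 = 2255*I/894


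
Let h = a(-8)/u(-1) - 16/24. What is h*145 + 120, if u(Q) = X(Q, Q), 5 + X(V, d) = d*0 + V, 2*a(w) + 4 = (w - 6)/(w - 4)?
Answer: 4145/72 ≈ 57.569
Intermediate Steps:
a(w) = -2 + (-6 + w)/(2*(-4 + w)) (a(w) = -2 + ((w - 6)/(w - 4))/2 = -2 + ((-6 + w)/(-4 + w))/2 = -2 + (-6 + w)/(2*(-4 + w)))
X(V, d) = -5 + V (X(V, d) = -5 + (d*0 + V) = -5 + (0 + V) = -5 + V)
u(Q) = -5 + Q
h = -31/72 (h = ((10 - 3*(-8))/(2*(-4 - 8)))/(-5 - 1) - 16/24 = ((½)*(10 + 24)/(-12))/(-6) - 16*1/24 = ((½)*(-1/12)*34)*(-⅙) - ⅔ = -17/12*(-⅙) - ⅔ = 17/72 - ⅔ = -31/72 ≈ -0.43056)
h*145 + 120 = -31/72*145 + 120 = -4495/72 + 120 = 4145/72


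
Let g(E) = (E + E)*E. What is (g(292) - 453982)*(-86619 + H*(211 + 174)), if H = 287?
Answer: -6767747704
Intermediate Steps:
g(E) = 2*E² (g(E) = (2*E)*E = 2*E²)
(g(292) - 453982)*(-86619 + H*(211 + 174)) = (2*292² - 453982)*(-86619 + 287*(211 + 174)) = (2*85264 - 453982)*(-86619 + 287*385) = (170528 - 453982)*(-86619 + 110495) = -283454*23876 = -6767747704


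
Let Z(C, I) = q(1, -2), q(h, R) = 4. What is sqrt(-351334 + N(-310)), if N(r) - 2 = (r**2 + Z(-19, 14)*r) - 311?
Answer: I*sqrt(256783) ≈ 506.74*I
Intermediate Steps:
Z(C, I) = 4
N(r) = -309 + r**2 + 4*r (N(r) = 2 + ((r**2 + 4*r) - 311) = 2 + (-311 + r**2 + 4*r) = -309 + r**2 + 4*r)
sqrt(-351334 + N(-310)) = sqrt(-351334 + (-309 + (-310)**2 + 4*(-310))) = sqrt(-351334 + (-309 + 96100 - 1240)) = sqrt(-351334 + 94551) = sqrt(-256783) = I*sqrt(256783)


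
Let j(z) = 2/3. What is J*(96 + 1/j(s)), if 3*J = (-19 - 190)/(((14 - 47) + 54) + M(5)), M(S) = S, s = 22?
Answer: -1045/4 ≈ -261.25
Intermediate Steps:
j(z) = 2/3 (j(z) = 2*(1/3) = 2/3)
J = -209/78 (J = ((-19 - 190)/(((14 - 47) + 54) + 5))/3 = (-209/((-33 + 54) + 5))/3 = (-209/(21 + 5))/3 = (-209/26)/3 = (-209*1/26)/3 = (1/3)*(-209/26) = -209/78 ≈ -2.6795)
J*(96 + 1/j(s)) = -209*(96 + 1/(2/3))/78 = -209*(96 + 3/2)/78 = -209/78*195/2 = -1045/4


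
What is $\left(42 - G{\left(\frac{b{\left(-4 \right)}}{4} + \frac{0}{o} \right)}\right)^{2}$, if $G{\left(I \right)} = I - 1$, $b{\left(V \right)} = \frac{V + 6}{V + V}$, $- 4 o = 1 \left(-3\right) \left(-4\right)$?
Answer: $\frac{474721}{256} \approx 1854.4$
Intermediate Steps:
$o = -3$ ($o = - \frac{1 \left(-3\right) \left(-4\right)}{4} = - \frac{\left(-3\right) \left(-4\right)}{4} = \left(- \frac{1}{4}\right) 12 = -3$)
$b{\left(V \right)} = \frac{6 + V}{2 V}$
$G{\left(I \right)} = -1 + I$
$\left(42 - G{\left(\frac{b{\left(-4 \right)}}{4} + \frac{0}{o} \right)}\right)^{2} = \left(42 - \left(-1 + \left(\frac{\frac{1}{2} \frac{1}{-4} \left(6 - 4\right)}{4} + \frac{0}{-3}\right)\right)\right)^{2} = \left(42 - \left(-1 + \left(\frac{1}{2} \left(- \frac{1}{4}\right) 2 \cdot \frac{1}{4} + 0 \left(- \frac{1}{3}\right)\right)\right)\right)^{2} = \left(42 - \left(-1 + \left(\left(- \frac{1}{4}\right) \frac{1}{4} + 0\right)\right)\right)^{2} = \left(42 - \left(-1 + \left(- \frac{1}{16} + 0\right)\right)\right)^{2} = \left(42 - \left(-1 - \frac{1}{16}\right)\right)^{2} = \left(42 - - \frac{17}{16}\right)^{2} = \left(42 + \frac{17}{16}\right)^{2} = \left(\frac{689}{16}\right)^{2} = \frac{474721}{256}$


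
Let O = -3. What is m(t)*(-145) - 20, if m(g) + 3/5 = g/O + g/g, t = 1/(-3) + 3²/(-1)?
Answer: -4762/9 ≈ -529.11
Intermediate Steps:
t = -28/3 (t = 1*(-⅓) + 9*(-1) = -⅓ - 9 = -28/3 ≈ -9.3333)
m(g) = ⅖ - g/3 (m(g) = -⅗ + (g/(-3) + g/g) = -⅗ + (g*(-⅓) + 1) = -⅗ + (-g/3 + 1) = -⅗ + (1 - g/3) = ⅖ - g/3)
m(t)*(-145) - 20 = (⅖ - ⅓*(-28/3))*(-145) - 20 = (⅖ + 28/9)*(-145) - 20 = (158/45)*(-145) - 20 = -4582/9 - 20 = -4762/9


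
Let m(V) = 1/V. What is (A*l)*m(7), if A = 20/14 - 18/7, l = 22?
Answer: -176/49 ≈ -3.5918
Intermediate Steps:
A = -8/7 (A = 20*(1/14) - 18*⅐ = 10/7 - 18/7 = -8/7 ≈ -1.1429)
(A*l)*m(7) = -8/7*22/7 = -176/7*⅐ = -176/49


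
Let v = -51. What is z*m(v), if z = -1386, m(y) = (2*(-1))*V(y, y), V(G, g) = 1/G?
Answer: -924/17 ≈ -54.353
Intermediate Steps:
V(G, g) = 1/G
m(y) = -2/y (m(y) = (2*(-1))/y = -2/y)
z*m(v) = -(-2772)/(-51) = -(-2772)*(-1)/51 = -1386*2/51 = -924/17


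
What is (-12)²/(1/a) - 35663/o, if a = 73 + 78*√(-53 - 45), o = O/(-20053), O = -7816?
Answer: -632988347/7816 + 78624*I*√2 ≈ -80986.0 + 1.1119e+5*I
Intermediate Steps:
o = 7816/20053 (o = -7816/(-20053) = -7816*(-1/20053) = 7816/20053 ≈ 0.38977)
a = 73 + 546*I*√2 (a = 73 + 78*√(-98) = 73 + 78*(7*I*√2) = 73 + 546*I*√2 ≈ 73.0 + 772.16*I)
(-12)²/(1/a) - 35663/o = (-12)²/(1/(73 + 546*I*√2)) - 35663/7816/20053 = 144*(73 + 546*I*√2) - 35663*20053/7816 = (10512 + 78624*I*√2) - 715150139/7816 = -632988347/7816 + 78624*I*√2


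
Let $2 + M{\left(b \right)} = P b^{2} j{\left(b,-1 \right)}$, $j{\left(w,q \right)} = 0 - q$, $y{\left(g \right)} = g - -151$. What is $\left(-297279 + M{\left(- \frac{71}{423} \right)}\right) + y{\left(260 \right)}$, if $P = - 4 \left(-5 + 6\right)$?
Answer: $- \frac{53118672394}{178929} \approx -2.9687 \cdot 10^{5}$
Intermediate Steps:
$P = -4$ ($P = \left(-4\right) 1 = -4$)
$y{\left(g \right)} = 151 + g$ ($y{\left(g \right)} = g + 151 = 151 + g$)
$j{\left(w,q \right)} = - q$
$M{\left(b \right)} = -2 - 4 b^{2}$ ($M{\left(b \right)} = -2 + - 4 b^{2} \left(\left(-1\right) \left(-1\right)\right) = -2 + - 4 b^{2} \cdot 1 = -2 - 4 b^{2}$)
$\left(-297279 + M{\left(- \frac{71}{423} \right)}\right) + y{\left(260 \right)} = \left(-297279 - \left(2 + 4 \left(- \frac{71}{423}\right)^{2}\right)\right) + \left(151 + 260\right) = \left(-297279 - \left(2 + 4 \left(\left(-71\right) \frac{1}{423}\right)^{2}\right)\right) + 411 = \left(-297279 - \left(2 + 4 \left(- \frac{71}{423}\right)^{2}\right)\right) + 411 = \left(-297279 - \frac{378022}{178929}\right) + 411 = - \frac{53192212213}{178929} + 411 = - \frac{53118672394}{178929}$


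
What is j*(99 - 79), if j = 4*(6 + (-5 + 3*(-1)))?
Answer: -160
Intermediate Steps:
j = -8 (j = 4*(6 + (-5 - 3)) = 4*(6 - 8) = 4*(-2) = -8)
j*(99 - 79) = -8*(99 - 79) = -8*20 = -160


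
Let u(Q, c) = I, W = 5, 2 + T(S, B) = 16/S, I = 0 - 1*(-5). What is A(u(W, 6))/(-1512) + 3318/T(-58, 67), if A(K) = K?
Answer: -24247999/16632 ≈ -1457.9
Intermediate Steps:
I = 5 (I = 0 + 5 = 5)
T(S, B) = -2 + 16/S
u(Q, c) = 5
A(u(W, 6))/(-1512) + 3318/T(-58, 67) = 5/(-1512) + 3318/(-2 + 16/(-58)) = 5*(-1/1512) + 3318/(-2 + 16*(-1/58)) = -5/1512 + 3318/(-2 - 8/29) = -5/1512 + 3318/(-66/29) = -5/1512 + 3318*(-29/66) = -5/1512 - 16037/11 = -24247999/16632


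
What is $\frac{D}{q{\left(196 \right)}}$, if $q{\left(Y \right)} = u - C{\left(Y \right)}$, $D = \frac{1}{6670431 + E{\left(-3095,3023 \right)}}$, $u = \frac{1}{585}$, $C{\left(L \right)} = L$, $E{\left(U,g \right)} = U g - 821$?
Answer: $\frac{39}{20536000195} \approx 1.8991 \cdot 10^{-9}$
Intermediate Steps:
$E{\left(U,g \right)} = -821 + U g$
$u = \frac{1}{585} \approx 0.0017094$
$D = - \frac{1}{2686575}$ ($D = \frac{1}{6670431 - 9357006} = \frac{1}{-2686575} = - \frac{1}{2686575} \approx -3.7222 \cdot 10^{-7}$)
$q{\left(Y \right)} = \frac{1}{585} - Y$
$\frac{D}{q{\left(196 \right)}} = - \frac{1}{2686575 \left(\frac{1}{585} - 196\right)} = - \frac{1}{2686575 \left(- \frac{114659}{585}\right)} = \left(- \frac{1}{2686575}\right) \left(- \frac{585}{114659}\right) = \frac{39}{20536000195}$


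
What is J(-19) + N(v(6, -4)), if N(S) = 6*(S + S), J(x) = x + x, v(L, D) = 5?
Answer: 22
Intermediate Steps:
J(x) = 2*x
N(S) = 12*S (N(S) = 6*(2*S) = 12*S)
J(-19) + N(v(6, -4)) = 2*(-19) + 12*5 = -38 + 60 = 22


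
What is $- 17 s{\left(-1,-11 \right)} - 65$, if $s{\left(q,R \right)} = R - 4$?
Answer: $190$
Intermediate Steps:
$s{\left(q,R \right)} = -4 + R$
$- 17 s{\left(-1,-11 \right)} - 65 = - 17 \left(-4 - 11\right) - 65 = \left(-17\right) \left(-15\right) - 65 = 255 - 65 = 190$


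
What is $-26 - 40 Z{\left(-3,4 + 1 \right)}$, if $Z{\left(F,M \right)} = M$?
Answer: $-226$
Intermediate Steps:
$-26 - 40 Z{\left(-3,4 + 1 \right)} = -26 - 40 \left(4 + 1\right) = -26 - 200 = -226$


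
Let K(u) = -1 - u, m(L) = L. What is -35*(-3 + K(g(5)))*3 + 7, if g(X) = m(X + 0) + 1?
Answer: 1057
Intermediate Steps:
g(X) = 1 + X (g(X) = (X + 0) + 1 = X + 1 = 1 + X)
-35*(-3 + K(g(5)))*3 + 7 = -35*(-3 + (-1 - (1 + 5)))*3 + 7 = -35*(-3 + (-1 - 1*6))*3 + 7 = -35*(-3 + (-1 - 6))*3 + 7 = -35*(-3 - 7)*3 + 7 = -(-350)*3 + 7 = -35*(-30) + 7 = 1050 + 7 = 1057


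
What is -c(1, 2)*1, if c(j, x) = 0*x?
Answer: 0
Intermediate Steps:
c(j, x) = 0
-c(1, 2)*1 = -1*0*1 = 0*1 = 0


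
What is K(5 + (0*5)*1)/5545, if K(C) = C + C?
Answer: 2/1109 ≈ 0.0018034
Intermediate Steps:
K(C) = 2*C
K(5 + (0*5)*1)/5545 = (2*(5 + (0*5)*1))/5545 = (2*(5 + 0*1))*(1/5545) = (2*(5 + 0))*(1/5545) = (2*5)*(1/5545) = 10*(1/5545) = 2/1109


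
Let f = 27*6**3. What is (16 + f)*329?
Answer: 1923992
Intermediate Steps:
f = 5832 (f = 27*216 = 5832)
(16 + f)*329 = (16 + 5832)*329 = 5848*329 = 1923992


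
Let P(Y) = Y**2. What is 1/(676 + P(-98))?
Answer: 1/10280 ≈ 9.7276e-5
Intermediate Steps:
1/(676 + P(-98)) = 1/(676 + (-98)**2) = 1/(676 + 9604) = 1/10280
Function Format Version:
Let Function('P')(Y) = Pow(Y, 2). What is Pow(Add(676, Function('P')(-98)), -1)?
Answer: Rational(1, 10280) ≈ 9.7276e-5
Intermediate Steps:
Pow(Add(676, Function('P')(-98)), -1) = Pow(Add(676, Pow(-98, 2)), -1) = Pow(Add(676, 9604), -1) = Pow(10280, -1) = Rational(1, 10280)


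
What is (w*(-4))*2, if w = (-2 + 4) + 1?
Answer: -24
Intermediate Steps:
w = 3 (w = 2 + 1 = 3)
(w*(-4))*2 = (3*(-4))*2 = -12*2 = -24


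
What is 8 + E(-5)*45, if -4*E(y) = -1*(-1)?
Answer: -13/4 ≈ -3.2500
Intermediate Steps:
E(y) = -¼ (E(y) = -(-1)*(-1)/4 = -¼*1 = -¼)
8 + E(-5)*45 = 8 - ¼*45 = 8 - 45/4 = -13/4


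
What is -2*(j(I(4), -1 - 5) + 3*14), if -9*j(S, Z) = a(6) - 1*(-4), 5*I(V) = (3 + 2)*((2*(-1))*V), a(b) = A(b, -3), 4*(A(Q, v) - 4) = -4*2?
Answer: -248/3 ≈ -82.667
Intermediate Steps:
A(Q, v) = 2 (A(Q, v) = 4 + (-4*2)/4 = 4 + (1/4)*(-8) = 4 - 2 = 2)
a(b) = 2
I(V) = -2*V (I(V) = ((3 + 2)*((2*(-1))*V))/5 = (5*(-2*V))/5 = (-10*V)/5 = -2*V)
j(S, Z) = -2/3 (j(S, Z) = -(2 - 1*(-4))/9 = -(2 + 4)/9 = -1/9*6 = -2/3)
-2*(j(I(4), -1 - 5) + 3*14) = -2*(-2/3 + 3*14) = -2*(-2/3 + 42) = -2*124/3 = -248/3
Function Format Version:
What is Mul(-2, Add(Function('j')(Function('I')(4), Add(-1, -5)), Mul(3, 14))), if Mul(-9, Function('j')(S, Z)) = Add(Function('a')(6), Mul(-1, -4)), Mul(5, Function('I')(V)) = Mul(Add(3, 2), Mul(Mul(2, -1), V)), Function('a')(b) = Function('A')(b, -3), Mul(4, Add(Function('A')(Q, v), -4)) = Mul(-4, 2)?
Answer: Rational(-248, 3) ≈ -82.667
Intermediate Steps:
Function('A')(Q, v) = 2 (Function('A')(Q, v) = Add(4, Mul(Rational(1, 4), Mul(-4, 2))) = Add(4, Mul(Rational(1, 4), -8)) = Add(4, -2) = 2)
Function('a')(b) = 2
Function('I')(V) = Mul(-2, V) (Function('I')(V) = Mul(Rational(1, 5), Mul(Add(3, 2), Mul(Mul(2, -1), V))) = Mul(Rational(1, 5), Mul(5, Mul(-2, V))) = Mul(Rational(1, 5), Mul(-10, V)) = Mul(-2, V))
Function('j')(S, Z) = Rational(-2, 3) (Function('j')(S, Z) = Mul(Rational(-1, 9), Add(2, Mul(-1, -4))) = Mul(Rational(-1, 9), Add(2, 4)) = Mul(Rational(-1, 9), 6) = Rational(-2, 3))
Mul(-2, Add(Function('j')(Function('I')(4), Add(-1, -5)), Mul(3, 14))) = Mul(-2, Add(Rational(-2, 3), Mul(3, 14))) = Mul(-2, Add(Rational(-2, 3), 42)) = Mul(-2, Rational(124, 3)) = Rational(-248, 3)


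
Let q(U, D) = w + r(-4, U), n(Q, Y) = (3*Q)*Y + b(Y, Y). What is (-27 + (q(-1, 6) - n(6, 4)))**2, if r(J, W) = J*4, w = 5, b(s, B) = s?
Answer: 12996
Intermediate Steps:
r(J, W) = 4*J
n(Q, Y) = Y + 3*Q*Y (n(Q, Y) = (3*Q)*Y + Y = 3*Q*Y + Y = Y + 3*Q*Y)
q(U, D) = -11 (q(U, D) = 5 + 4*(-4) = 5 - 16 = -11)
(-27 + (q(-1, 6) - n(6, 4)))**2 = (-27 + (-11 - 4*(1 + 3*6)))**2 = (-27 + (-11 - 4*(1 + 18)))**2 = (-27 + (-11 - 4*19))**2 = (-27 + (-11 - 1*76))**2 = (-27 + (-11 - 76))**2 = (-27 - 87)**2 = (-114)**2 = 12996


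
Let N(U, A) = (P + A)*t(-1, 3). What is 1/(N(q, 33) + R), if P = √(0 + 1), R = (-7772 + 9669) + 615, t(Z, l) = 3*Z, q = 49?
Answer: 1/2410 ≈ 0.00041494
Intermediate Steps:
R = 2512 (R = 1897 + 615 = 2512)
P = 1 (P = √1 = 1)
N(U, A) = -3 - 3*A (N(U, A) = (1 + A)*(3*(-1)) = (1 + A)*(-3) = -3 - 3*A)
1/(N(q, 33) + R) = 1/((-3 - 3*33) + 2512) = 1/((-3 - 99) + 2512) = 1/(-102 + 2512) = 1/2410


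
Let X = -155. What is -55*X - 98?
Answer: 8427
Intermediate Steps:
-55*X - 98 = -55*(-155) - 98 = 8525 - 98 = 8427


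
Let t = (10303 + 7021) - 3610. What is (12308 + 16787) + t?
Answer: 42809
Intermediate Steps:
t = 13714 (t = 17324 - 3610 = 13714)
(12308 + 16787) + t = (12308 + 16787) + 13714 = 29095 + 13714 = 42809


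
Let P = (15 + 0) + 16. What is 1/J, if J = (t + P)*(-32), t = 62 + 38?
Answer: -1/4192 ≈ -0.00023855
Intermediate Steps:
t = 100
P = 31 (P = 15 + 16 = 31)
J = -4192 (J = (100 + 31)*(-32) = 131*(-32) = -4192)
1/J = 1/(-4192) = -1/4192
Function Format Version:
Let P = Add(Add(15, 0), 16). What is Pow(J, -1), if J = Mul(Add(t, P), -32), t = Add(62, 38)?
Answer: Rational(-1, 4192) ≈ -0.00023855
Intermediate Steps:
t = 100
P = 31 (P = Add(15, 16) = 31)
J = -4192 (J = Mul(Add(100, 31), -32) = Mul(131, -32) = -4192)
Pow(J, -1) = Pow(-4192, -1) = Rational(-1, 4192)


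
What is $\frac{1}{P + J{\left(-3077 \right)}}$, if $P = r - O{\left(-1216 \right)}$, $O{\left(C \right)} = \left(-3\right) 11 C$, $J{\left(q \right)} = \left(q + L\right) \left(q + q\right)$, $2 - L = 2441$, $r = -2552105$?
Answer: $\frac{1}{31353231} \approx 3.1895 \cdot 10^{-8}$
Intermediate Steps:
$L = -2439$ ($L = 2 - 2441 = -2439$)
$J{\left(q \right)} = 2 q \left(-2439 + q\right)$ ($J{\left(q \right)} = \left(q - 2439\right) \left(q + q\right) = \left(-2439 + q\right) 2 q = 2 q \left(-2439 + q\right)$)
$O{\left(C \right)} = - 33 C$
$P = -2592233$ ($P = -2552105 - \left(-33\right) \left(-1216\right) = -2552105 - 40128 = -2592233$)
$\frac{1}{P + J{\left(-3077 \right)}} = \frac{1}{-2592233 + 2 \left(-3077\right) \left(-2439 - 3077\right)} = \frac{1}{-2592233 + 2 \left(-3077\right) \left(-5516\right)} = \frac{1}{-2592233 + 33945464} = \frac{1}{31353231}$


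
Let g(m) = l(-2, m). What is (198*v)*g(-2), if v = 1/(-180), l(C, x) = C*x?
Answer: -22/5 ≈ -4.4000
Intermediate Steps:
g(m) = -2*m
v = -1/180 ≈ -0.0055556
(198*v)*g(-2) = (198*(-1/180))*(-2*(-2)) = -11/10*4 = -22/5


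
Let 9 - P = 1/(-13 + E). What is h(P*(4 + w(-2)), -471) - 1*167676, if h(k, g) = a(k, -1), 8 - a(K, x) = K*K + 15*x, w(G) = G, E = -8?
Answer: -74079373/441 ≈ -1.6798e+5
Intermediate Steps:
P = 190/21 (P = 9 - 1/(-13 - 8) = 9 - 1/(-21) = 9 - 1*(-1/21) = 9 + 1/21 = 190/21 ≈ 9.0476)
a(K, x) = 8 - K² - 15*x (a(K, x) = 8 - (K*K + 15*x) = 8 - (K² + 15*x) = 8 + (-K² - 15*x) = 8 - K² - 15*x)
h(k, g) = 23 - k² (h(k, g) = 8 - k² - 15*(-1) = 8 - k² + 15 = 23 - k²)
h(P*(4 + w(-2)), -471) - 1*167676 = (23 - (190*(4 - 2)/21)²) - 1*167676 = (23 - ((190/21)*2)²) - 167676 = (23 - (380/21)²) - 167676 = (23 - 1*144400/441) - 167676 = (23 - 144400/441) - 167676 = -134257/441 - 167676 = -74079373/441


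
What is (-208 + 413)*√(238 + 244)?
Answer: 205*√482 ≈ 4500.7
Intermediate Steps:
(-208 + 413)*√(238 + 244) = 205*√482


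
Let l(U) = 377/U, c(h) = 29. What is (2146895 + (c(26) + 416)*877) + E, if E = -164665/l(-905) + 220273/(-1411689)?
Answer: 1560666073510984/532206753 ≈ 2.9324e+6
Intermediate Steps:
E = 210372388069504/532206753 (E = -164665/(377/(-905)) + 220273/(-1411689) = -164665/(377*(-1/905)) + 220273*(-1/1411689) = -164665/(-377/905) - 220273/1411689 = -164665*(-905/377) - 220273/1411689 = 149021825/377 - 220273/1411689 = 210372388069504/532206753 ≈ 3.9528e+5)
(2146895 + (c(26) + 416)*877) + E = (2146895 + (29 + 416)*877) + 210372388069504/532206753 = (2146895 + 445*877) + 210372388069504/532206753 = (2146895 + 390265) + 210372388069504/532206753 = 2537160 + 210372388069504/532206753 = 1560666073510984/532206753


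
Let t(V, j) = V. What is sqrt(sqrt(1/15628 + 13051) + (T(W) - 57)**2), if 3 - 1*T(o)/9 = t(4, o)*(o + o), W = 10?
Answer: sqrt(34345460250000 + 148466*sqrt(2207412023))/7814 ≈ 750.08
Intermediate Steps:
T(o) = 27 - 72*o (T(o) = 27 - 36*(o + o) = 27 - 36*2*o = 27 - 72*o)
sqrt(sqrt(1/15628 + 13051) + (T(W) - 57)**2) = sqrt(sqrt(1/15628 + 13051) + ((27 - 72*10) - 57)**2) = sqrt(sqrt(1/15628 + 13051) + ((27 - 720) - 57)**2) = sqrt(sqrt(203961029/15628) + (-693 - 57)**2) = sqrt(19*sqrt(2207412023)/7814 + (-750)**2) = sqrt(19*sqrt(2207412023)/7814 + 562500) = sqrt(562500 + 19*sqrt(2207412023)/7814)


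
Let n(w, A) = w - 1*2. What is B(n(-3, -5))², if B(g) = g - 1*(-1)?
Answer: 16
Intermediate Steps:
n(w, A) = -2 + w (n(w, A) = w - 2 = -2 + w)
B(g) = 1 + g (B(g) = g + 1 = 1 + g)
B(n(-3, -5))² = (1 + (-2 - 3))² = (1 - 5)² = (-4)² = 16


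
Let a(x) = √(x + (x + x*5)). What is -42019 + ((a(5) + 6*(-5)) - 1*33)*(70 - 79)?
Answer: -41452 - 9*√35 ≈ -41505.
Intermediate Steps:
a(x) = √7*√x (a(x) = √(x + (x + 5*x)) = √(x + 6*x) = √(7*x) = √7*√x)
-42019 + ((a(5) + 6*(-5)) - 1*33)*(70 - 79) = -42019 + ((√7*√5 + 6*(-5)) - 1*33)*(70 - 79) = -42019 + ((√35 - 30) - 33)*(-9) = -42019 + ((-30 + √35) - 33)*(-9) = -42019 + (-63 + √35)*(-9) = -42019 + (567 - 9*√35) = -41452 - 9*√35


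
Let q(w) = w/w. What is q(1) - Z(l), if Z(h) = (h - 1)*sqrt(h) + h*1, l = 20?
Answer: -19 - 38*sqrt(5) ≈ -103.97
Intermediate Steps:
q(w) = 1
Z(h) = h + sqrt(h)*(-1 + h) (Z(h) = (-1 + h)*sqrt(h) + h = sqrt(h)*(-1 + h) + h = h + sqrt(h)*(-1 + h))
q(1) - Z(l) = 1 - (20 + 20**(3/2) - sqrt(20)) = 1 - (20 + 40*sqrt(5) - 2*sqrt(5)) = 1 - (20 + 38*sqrt(5)) = 1 + (-20 - 38*sqrt(5)) = -19 - 38*sqrt(5)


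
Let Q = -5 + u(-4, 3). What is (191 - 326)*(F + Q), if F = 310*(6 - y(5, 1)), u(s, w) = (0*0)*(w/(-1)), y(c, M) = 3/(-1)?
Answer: -375975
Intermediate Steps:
y(c, M) = -3 (y(c, M) = 3*(-1) = -3)
u(s, w) = 0 (u(s, w) = 0*(w*(-1)) = 0*(-w) = 0)
F = 2790 (F = 310*(6 - 1*(-3)) = 310*(6 + 3) = 310*9 = 2790)
Q = -5 (Q = -5 + 0 = -5)
(191 - 326)*(F + Q) = (191 - 326)*(2790 - 5) = -135*2785 = -375975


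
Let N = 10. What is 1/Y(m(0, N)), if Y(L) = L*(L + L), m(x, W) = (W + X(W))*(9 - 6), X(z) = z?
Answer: 1/7200 ≈ 0.00013889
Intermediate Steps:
m(x, W) = 6*W (m(x, W) = (W + W)*(9 - 6) = (2*W)*3 = 6*W)
Y(L) = 2*L² (Y(L) = L*(2*L) = 2*L²)
1/Y(m(0, N)) = 1/(2*(6*10)²) = 1/(2*60²) = 1/(2*3600) = 1/7200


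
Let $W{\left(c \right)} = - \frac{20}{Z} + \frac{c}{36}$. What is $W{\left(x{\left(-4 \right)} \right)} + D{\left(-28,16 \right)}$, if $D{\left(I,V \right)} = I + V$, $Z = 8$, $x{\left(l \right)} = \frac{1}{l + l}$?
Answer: $- \frac{4177}{288} \approx -14.503$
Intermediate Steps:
$x{\left(l \right)} = \frac{1}{2 l}$
$W{\left(c \right)} = - \frac{5}{2} + \frac{c}{36}$ ($W{\left(c \right)} = - \frac{20}{8} + \frac{c}{36} = \left(-20\right) \frac{1}{8} + c \frac{1}{36} = - \frac{5}{2} + \frac{c}{36}$)
$W{\left(x{\left(-4 \right)} \right)} + D{\left(-28,16 \right)} = \left(- \frac{5}{2} + \frac{\frac{1}{2} \frac{1}{-4}}{36}\right) + \left(-28 + 16\right) = \left(- \frac{5}{2} + \frac{\frac{1}{2} \left(- \frac{1}{4}\right)}{36}\right) - 12 = \left(- \frac{5}{2} + \frac{1}{36} \left(- \frac{1}{8}\right)\right) - 12 = \left(- \frac{5}{2} - \frac{1}{288}\right) - 12 = - \frac{721}{288} - 12 = - \frac{4177}{288}$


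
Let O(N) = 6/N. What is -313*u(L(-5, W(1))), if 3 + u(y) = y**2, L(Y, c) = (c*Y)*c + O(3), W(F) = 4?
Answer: -1903353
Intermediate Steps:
L(Y, c) = 2 + Y*c**2 (L(Y, c) = (c*Y)*c + 6/3 = (Y*c)*c + 6*(1/3) = Y*c**2 + 2 = 2 + Y*c**2)
u(y) = -3 + y**2
-313*u(L(-5, W(1))) = -313*(-3 + (2 - 5*4**2)**2) = -313*(-3 + (2 - 5*16)**2) = -313*(-3 + (2 - 80)**2) = -313*(-3 + (-78)**2) = -313*(-3 + 6084) = -313*6081 = -1903353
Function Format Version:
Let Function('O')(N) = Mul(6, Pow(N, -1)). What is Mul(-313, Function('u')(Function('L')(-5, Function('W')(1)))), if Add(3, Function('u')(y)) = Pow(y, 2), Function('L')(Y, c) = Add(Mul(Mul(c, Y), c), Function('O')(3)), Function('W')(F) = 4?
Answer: -1903353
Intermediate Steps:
Function('L')(Y, c) = Add(2, Mul(Y, Pow(c, 2))) (Function('L')(Y, c) = Add(Mul(Mul(c, Y), c), Mul(6, Pow(3, -1))) = Add(Mul(Mul(Y, c), c), Mul(6, Rational(1, 3))) = Add(Mul(Y, Pow(c, 2)), 2) = Add(2, Mul(Y, Pow(c, 2))))
Function('u')(y) = Add(-3, Pow(y, 2))
Mul(-313, Function('u')(Function('L')(-5, Function('W')(1)))) = Mul(-313, Add(-3, Pow(Add(2, Mul(-5, Pow(4, 2))), 2))) = Mul(-313, Add(-3, Pow(Add(2, Mul(-5, 16)), 2))) = Mul(-313, Add(-3, Pow(Add(2, -80), 2))) = Mul(-313, Add(-3, Pow(-78, 2))) = Mul(-313, Add(-3, 6084)) = Mul(-313, 6081) = -1903353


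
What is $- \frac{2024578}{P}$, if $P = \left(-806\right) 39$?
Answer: $\frac{1012289}{15717} \approx 64.407$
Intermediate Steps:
$P = -31434$
$- \frac{2024578}{P} = - \frac{2024578}{-31434} = \left(-2024578\right) \left(- \frac{1}{31434}\right) = \frac{1012289}{15717}$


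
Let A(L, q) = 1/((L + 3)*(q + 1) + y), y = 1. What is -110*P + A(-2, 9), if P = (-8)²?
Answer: -77439/11 ≈ -7039.9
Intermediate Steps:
A(L, q) = 1/(1 + (1 + q)*(3 + L)) (A(L, q) = 1/((L + 3)*(q + 1) + 1) = 1/((3 + L)*(1 + q) + 1) = 1/((1 + q)*(3 + L) + 1) = 1/(1 + (1 + q)*(3 + L)))
P = 64
-110*P + A(-2, 9) = -110*64 + 1/(4 - 2 + 3*9 - 2*9) = -7040 + 1/(4 - 2 + 27 - 18) = -7040 + 1/11 = -77439/11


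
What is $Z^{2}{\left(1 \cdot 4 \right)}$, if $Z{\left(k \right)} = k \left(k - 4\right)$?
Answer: $0$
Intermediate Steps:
$Z{\left(k \right)} = k \left(-4 + k\right)$
$Z^{2}{\left(1 \cdot 4 \right)} = \left(1 \cdot 4 \left(-4 + 1 \cdot 4\right)\right)^{2} = \left(4 \left(-4 + 4\right)\right)^{2} = \left(4 \cdot 0\right)^{2} = 0^{2} = 0$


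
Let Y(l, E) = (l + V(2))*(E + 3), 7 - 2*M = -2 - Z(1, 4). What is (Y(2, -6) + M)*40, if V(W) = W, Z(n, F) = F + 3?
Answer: -160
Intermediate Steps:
Z(n, F) = 3 + F
M = 8 (M = 7/2 - (-2 - (3 + 4))/2 = 7/2 - (-2 - 1*7)/2 = 7/2 - (-2 - 7)/2 = 7/2 - ½*(-9) = 7/2 + 9/2 = 8)
Y(l, E) = (2 + l)*(3 + E) (Y(l, E) = (l + 2)*(E + 3) = (2 + l)*(3 + E))
(Y(2, -6) + M)*40 = ((6 + 2*(-6) + 3*2 - 6*2) + 8)*40 = ((6 - 12 + 6 - 12) + 8)*40 = (-12 + 8)*40 = -4*40 = -160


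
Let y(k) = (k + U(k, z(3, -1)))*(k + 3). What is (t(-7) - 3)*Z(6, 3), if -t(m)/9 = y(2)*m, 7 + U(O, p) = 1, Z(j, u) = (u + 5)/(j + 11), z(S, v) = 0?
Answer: -10104/17 ≈ -594.35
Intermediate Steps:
Z(j, u) = (5 + u)/(11 + j)
U(O, p) = -6 (U(O, p) = -7 + 1 = -6)
y(k) = (-6 + k)*(3 + k) (y(k) = (k - 6)*(k + 3) = (-6 + k)*(3 + k))
t(m) = 180*m (t(m) = -9*(-18 + 2² - 3*2)*m = -9*(-18 + 4 - 6)*m = -(-180)*m = 180*m)
(t(-7) - 3)*Z(6, 3) = (180*(-7) - 3)*((5 + 3)/(11 + 6)) = (-1260 - 3)*(8/17) = -1263*8/17 = -10104/17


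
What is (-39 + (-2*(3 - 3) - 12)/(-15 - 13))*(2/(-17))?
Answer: 540/119 ≈ 4.5378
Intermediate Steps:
(-39 + (-2*(3 - 3) - 12)/(-15 - 13))*(2/(-17)) = (-39 + (-2*0 - 12)/(-28))*(2*(-1/17)) = (-39 + (0 - 12)*(-1/28))*(-2/17) = (-39 - 12*(-1/28))*(-2/17) = (-39 + 3/7)*(-2/17) = -270/7*(-2/17) = 540/119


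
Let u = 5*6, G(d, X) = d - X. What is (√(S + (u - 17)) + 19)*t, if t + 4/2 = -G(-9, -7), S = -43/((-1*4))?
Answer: 0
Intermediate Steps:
S = 43/4 (S = -43/(-4) = -43*(-¼) = 43/4 ≈ 10.750)
t = 0 (t = -2 - (-9 - 1*(-7)) = -2 - (-9 + 7) = -2 - 1*(-2) = -2 + 2 = 0)
u = 30
(√(S + (u - 17)) + 19)*t = (√(43/4 + (30 - 17)) + 19)*0 = (√(43/4 + 13) + 19)*0 = (√(95/4) + 19)*0 = (√95/2 + 19)*0 = (19 + √95/2)*0 = 0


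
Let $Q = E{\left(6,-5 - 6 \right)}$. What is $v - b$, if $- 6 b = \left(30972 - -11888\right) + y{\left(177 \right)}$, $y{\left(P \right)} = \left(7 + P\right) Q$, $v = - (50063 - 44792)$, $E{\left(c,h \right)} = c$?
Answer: $\frac{6169}{3} \approx 2056.3$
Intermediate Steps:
$Q = 6$
$v = -5271$ ($v = - (50063 - 44792) = \left(-1\right) 5271 = -5271$)
$y{\left(P \right)} = 42 + 6 P$ ($y{\left(P \right)} = \left(7 + P\right) 6 = 42 + 6 P$)
$b = - \frac{21982}{3}$ ($b = - \frac{\left(30972 - -11888\right) + \left(42 + 6 \cdot 177\right)}{6} = - \frac{\left(30972 + 11888\right) + \left(42 + 1062\right)}{6} = - \frac{42860 + 1104}{6} = \left(- \frac{1}{6}\right) 43964 = - \frac{21982}{3} \approx -7327.3$)
$v - b = -5271 - - \frac{21982}{3} = -5271 + \frac{21982}{3} = \frac{6169}{3}$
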